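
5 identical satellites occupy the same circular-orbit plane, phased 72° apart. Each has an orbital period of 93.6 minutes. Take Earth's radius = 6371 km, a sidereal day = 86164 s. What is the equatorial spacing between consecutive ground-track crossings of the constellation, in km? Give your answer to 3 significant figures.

522 km

T = 93.6 min = 5616.0 s.
Single-satellite node shift = (5616.0/86164) × 360° = 23.46°.
With 5 satellites evenly phased, successive equator crossings are 23.46/5 = 4.693° apart.
That is 4.693 × 111.2 = 522 km at the equator.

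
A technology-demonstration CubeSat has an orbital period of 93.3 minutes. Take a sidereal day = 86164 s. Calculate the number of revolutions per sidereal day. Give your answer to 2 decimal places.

15.39

T = 93.3 min = 5598.0 s.
Orbits per sidereal day = 86164 / 5598.0 = 15.392.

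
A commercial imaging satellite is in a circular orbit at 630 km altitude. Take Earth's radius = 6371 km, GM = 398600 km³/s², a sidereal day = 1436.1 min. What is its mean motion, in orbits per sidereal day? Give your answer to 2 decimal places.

14.78

Semi-major axis a = 6371 + 630 = 7001 km. Period T = 2π√(a³/μ) = 2π√(7001³/398600) = 5829.8 s = 97.16 min.
Orbits per sidereal day = 86166 / 5829.8 = 14.780.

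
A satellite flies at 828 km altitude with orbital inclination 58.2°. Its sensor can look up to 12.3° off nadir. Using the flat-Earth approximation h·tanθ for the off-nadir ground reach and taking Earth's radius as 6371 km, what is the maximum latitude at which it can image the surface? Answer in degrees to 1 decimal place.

59.8°

For a prograde orbit the ground track reaches latitude ±i = ±58.2°.
Sensor half-swath on the ground ≈ 828·tan(12.3°) = 181 km = 1.62° of latitude.
Maximum observable latitude ≈ 58.2 + 1.62 = 59.8°.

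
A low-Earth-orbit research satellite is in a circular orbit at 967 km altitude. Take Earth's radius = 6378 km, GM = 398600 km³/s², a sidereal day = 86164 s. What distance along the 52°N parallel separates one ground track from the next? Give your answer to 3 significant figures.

Semi-major axis a = 6378 + 967 = 7345 km. Period T = 2π√(a³/μ) = 2π√(7345³/398600) = 6264.7 s = 104.41 min.
Node shift per orbit = (6264.7/86164) × 360° = 26.17°.
Equatorial spacing = 26.17 × 111.3 km/° = 2914 km.
At 52° latitude, spacing = 2914 × cos(52°) = 1794 km.

1790 km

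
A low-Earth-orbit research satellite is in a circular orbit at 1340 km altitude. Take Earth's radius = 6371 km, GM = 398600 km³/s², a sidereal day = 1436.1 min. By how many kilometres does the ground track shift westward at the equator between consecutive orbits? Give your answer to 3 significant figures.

Semi-major axis a = 6371 + 1340 = 7711 km. Period T = 2π√(a³/μ) = 2π√(7711³/398600) = 6738.7 s = 112.31 min.
During one orbit Earth rotates (6738.7 / 86166) × 360° = 28.15°.
At the equator that is 28.15° × (2π·6371/360) km/° = 28.15 × 111.2 = 3131 km.

3130 km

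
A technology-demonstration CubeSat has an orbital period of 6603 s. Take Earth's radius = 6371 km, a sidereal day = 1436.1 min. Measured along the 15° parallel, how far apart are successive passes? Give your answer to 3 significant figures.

Node shift per orbit = (6603.0/86166) × 360° = 27.59°.
Equatorial spacing = 27.59 × 111.2 km/° = 3068 km.
At 15° latitude, spacing = 3068 × cos(15°) = 2963 km.

2960 km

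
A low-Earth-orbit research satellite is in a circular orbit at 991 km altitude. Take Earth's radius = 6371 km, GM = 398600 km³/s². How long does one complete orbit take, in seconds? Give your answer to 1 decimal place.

Semi-major axis a = 6371 + 991 = 7362 km. Period T = 2π√(a³/μ) = 2π√(7362³/398600) = 6286.4 s = 104.77 min.

6286.4 seconds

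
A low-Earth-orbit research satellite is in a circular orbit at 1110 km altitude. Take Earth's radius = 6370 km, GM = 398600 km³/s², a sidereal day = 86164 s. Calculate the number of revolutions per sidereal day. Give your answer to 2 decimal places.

13.38

Semi-major axis a = 6370 + 1110 = 7480 km. Period T = 2π√(a³/μ) = 2π√(7480³/398600) = 6438.2 s = 107.30 min.
Orbits per sidereal day = 86164 / 6438.2 = 13.383.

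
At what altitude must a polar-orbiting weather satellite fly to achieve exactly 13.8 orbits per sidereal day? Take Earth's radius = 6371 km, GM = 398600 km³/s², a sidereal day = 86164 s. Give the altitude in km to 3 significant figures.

Required period T = 86164 / 13.8 = 6243.8 s.
From T = 2π√(a³/μ): a = (μ T²/4π²)^(1/3) = (398600 × 6243.8² / 4π²)^(1/3) = 7329 km.
Altitude h = a − R = 7329 − 6371 = 958 km.

958 km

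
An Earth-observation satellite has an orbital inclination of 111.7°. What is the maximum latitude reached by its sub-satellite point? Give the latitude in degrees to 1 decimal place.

68.3°

Retrograde orbit: the ground track reaches ±(180° − i) = ±(180 − 111.7) = ±68.3°.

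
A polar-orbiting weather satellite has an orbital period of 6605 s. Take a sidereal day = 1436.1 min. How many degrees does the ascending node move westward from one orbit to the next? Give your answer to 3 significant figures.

During one orbit Earth rotates (6605.0 / 86166) × 360° = 27.60°.

27.6°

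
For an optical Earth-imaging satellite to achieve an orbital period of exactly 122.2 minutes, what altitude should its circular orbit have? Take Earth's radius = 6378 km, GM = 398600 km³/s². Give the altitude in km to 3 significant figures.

1780 km

T = 122.2 min = 7332.0 s.
From T = 2π√(a³/μ): a = (μ T²/4π²)^(1/3) = (398600 × 7332.0² / 4π²)^(1/3) = 8157 km.
Altitude h = a − R = 8157 − 6378 = 1779 km.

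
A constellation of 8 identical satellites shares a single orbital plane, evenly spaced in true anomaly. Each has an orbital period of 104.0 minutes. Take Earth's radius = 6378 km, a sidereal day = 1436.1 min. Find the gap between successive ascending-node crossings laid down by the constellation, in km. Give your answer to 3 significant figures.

363 km

T = 104.0 min = 6240.0 s.
Single-satellite node shift = (6240.0/86166) × 360° = 26.07°.
With 8 satellites evenly phased, successive equator crossings are 26.07/8 = 3.259° apart.
That is 3.259 × 111.3 = 363 km at the equator.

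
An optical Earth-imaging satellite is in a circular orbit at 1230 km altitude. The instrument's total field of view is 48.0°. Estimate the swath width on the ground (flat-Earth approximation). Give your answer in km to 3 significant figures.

1100 km

Half-angle = 48.0°/2 = 24°.
Swath width ≈ 2h·tan(θ/2) = 2 × 1230 × tan(24°) = 1095.3 km.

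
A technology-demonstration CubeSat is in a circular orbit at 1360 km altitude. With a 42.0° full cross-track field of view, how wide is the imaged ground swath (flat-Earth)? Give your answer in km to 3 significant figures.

1040 km

Half-angle = 42.0°/2 = 21°.
Swath width ≈ 2h·tan(θ/2) = 2 × 1360 × tan(21°) = 1044.1 km.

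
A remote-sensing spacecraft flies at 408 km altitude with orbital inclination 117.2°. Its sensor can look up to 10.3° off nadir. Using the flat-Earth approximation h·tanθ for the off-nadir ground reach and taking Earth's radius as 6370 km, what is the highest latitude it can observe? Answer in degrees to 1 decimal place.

63.5°

Retrograde orbit: the ground track reaches ±(180° − i) = ±(180 − 117.2) = ±62.8°.
Sensor half-swath on the ground ≈ 408·tan(10.3°) = 74 km = 0.67° of latitude.
Maximum observable latitude ≈ 62.8 + 0.67 = 63.5°.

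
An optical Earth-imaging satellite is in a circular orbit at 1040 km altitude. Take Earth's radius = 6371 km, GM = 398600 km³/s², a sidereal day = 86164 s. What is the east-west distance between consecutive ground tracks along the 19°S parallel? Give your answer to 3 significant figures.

2790 km

Semi-major axis a = 6371 + 1040 = 7411 km. Period T = 2π√(a³/μ) = 2π√(7411³/398600) = 6349.3 s = 105.82 min.
Node shift per orbit = (6349.3/86164) × 360° = 26.53°.
Equatorial spacing = 26.53 × 111.2 km/° = 2950 km.
At 19° latitude, spacing = 2950 × cos(19°) = 2789 km.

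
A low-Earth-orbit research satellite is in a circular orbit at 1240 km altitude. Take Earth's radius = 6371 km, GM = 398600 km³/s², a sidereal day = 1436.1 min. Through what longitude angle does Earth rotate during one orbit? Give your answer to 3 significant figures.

27.6°

Semi-major axis a = 6371 + 1240 = 7611 km. Period T = 2π√(a³/μ) = 2π√(7611³/398600) = 6608.1 s = 110.13 min.
During one orbit Earth rotates (6608.1 / 86166) × 360° = 27.61°.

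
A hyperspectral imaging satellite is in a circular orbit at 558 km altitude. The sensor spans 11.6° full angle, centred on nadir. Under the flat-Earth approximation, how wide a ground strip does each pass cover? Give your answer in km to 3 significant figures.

113 km

Half-angle = 11.6°/2 = 5.8°.
Swath width ≈ 2h·tan(θ/2) = 2 × 558 × tan(5.8°) = 113.4 km.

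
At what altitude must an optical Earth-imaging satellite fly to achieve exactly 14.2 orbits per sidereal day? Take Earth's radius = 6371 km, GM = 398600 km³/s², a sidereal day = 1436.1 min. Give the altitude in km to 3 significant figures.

Required period T = 86166 / 14.2 = 6068.0 s.
From T = 2π√(a³/μ): a = (μ T²/4π²)^(1/3) = (398600 × 6068.0² / 4π²)^(1/3) = 7190 km.
Altitude h = a − R = 7190 − 6371 = 819 km.

819 km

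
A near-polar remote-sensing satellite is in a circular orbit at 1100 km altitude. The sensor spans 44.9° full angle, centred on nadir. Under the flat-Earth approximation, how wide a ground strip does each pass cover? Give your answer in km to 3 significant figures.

Half-angle = 44.9°/2 = 22.45°.
Swath width ≈ 2h·tan(θ/2) = 2 × 1100 × tan(22.45°) = 909.0 km.

909 km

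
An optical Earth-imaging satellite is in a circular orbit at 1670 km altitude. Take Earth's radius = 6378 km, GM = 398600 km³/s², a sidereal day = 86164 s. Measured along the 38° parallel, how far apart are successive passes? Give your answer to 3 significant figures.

2630 km

Semi-major axis a = 6378 + 1670 = 8048 km. Period T = 2π√(a³/μ) = 2π√(8048³/398600) = 7185.3 s = 119.75 min.
Node shift per orbit = (7185.3/86164) × 360° = 30.02°.
Equatorial spacing = 30.02 × 111.3 km/° = 3342 km.
At 38° latitude, spacing = 3342 × cos(38°) = 2633 km.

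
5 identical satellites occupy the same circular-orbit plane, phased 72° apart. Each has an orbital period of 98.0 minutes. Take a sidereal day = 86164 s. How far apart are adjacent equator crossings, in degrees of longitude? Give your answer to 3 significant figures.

T = 98.0 min = 5880.0 s.
Single-satellite node shift = (5880.0/86164) × 360° = 24.57°.
With 5 satellites evenly phased, successive equator crossings are 24.57/5 = 4.913° apart.

4.91°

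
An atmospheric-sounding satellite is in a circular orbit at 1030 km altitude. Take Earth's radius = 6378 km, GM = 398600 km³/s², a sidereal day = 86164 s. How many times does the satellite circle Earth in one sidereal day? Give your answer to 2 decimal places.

13.58

Semi-major axis a = 6378 + 1030 = 7408 km. Period T = 2π√(a³/μ) = 2π√(7408³/398600) = 6345.5 s = 105.76 min.
Orbits per sidereal day = 86164 / 6345.5 = 13.579.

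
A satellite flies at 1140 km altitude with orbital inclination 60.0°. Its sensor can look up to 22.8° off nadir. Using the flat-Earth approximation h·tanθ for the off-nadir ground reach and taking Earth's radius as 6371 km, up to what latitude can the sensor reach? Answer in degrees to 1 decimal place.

64.3°

For a prograde orbit the ground track reaches latitude ±i = ±60.0°.
Sensor half-swath on the ground ≈ 1140·tan(22.8°) = 479 km = 4.31° of latitude.
Maximum observable latitude ≈ 60.0 + 4.31 = 64.3°.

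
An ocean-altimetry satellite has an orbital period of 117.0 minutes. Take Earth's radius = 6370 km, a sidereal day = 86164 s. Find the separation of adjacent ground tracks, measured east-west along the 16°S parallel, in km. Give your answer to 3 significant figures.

3130 km

T = 117.0 min = 7020.0 s.
Node shift per orbit = (7020.0/86164) × 360° = 29.33°.
Equatorial spacing = 29.33 × 111.2 km/° = 3261 km.
At 16° latitude, spacing = 3261 × cos(16°) = 3135 km.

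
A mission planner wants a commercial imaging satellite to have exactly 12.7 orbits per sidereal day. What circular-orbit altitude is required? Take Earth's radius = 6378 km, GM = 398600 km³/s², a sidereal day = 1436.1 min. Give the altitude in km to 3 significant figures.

1370 km

Required period T = 86166 / 12.7 = 6784.7 s.
From T = 2π√(a³/μ): a = (μ T²/4π²)^(1/3) = (398600 × 6784.7² / 4π²)^(1/3) = 7746 km.
Altitude h = a − R = 7746 − 6378 = 1368 km.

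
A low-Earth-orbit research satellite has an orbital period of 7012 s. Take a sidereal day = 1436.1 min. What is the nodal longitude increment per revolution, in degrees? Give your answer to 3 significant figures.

29.3°

During one orbit Earth rotates (7012.0 / 86166) × 360° = 29.30°.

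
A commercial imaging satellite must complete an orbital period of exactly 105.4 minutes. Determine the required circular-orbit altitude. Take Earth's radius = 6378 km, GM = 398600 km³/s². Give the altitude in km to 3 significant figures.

1010 km

T = 105.4 min = 6324.0 s.
From T = 2π√(a³/μ): a = (μ T²/4π²)^(1/3) = (398600 × 6324.0² / 4π²)^(1/3) = 7391 km.
Altitude h = a − R = 7391 − 6378 = 1013 km.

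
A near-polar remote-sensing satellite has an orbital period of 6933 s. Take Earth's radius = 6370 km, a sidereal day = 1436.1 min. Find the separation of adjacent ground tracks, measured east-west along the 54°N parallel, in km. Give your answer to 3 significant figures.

Node shift per orbit = (6933.0/86166) × 360° = 28.97°.
Equatorial spacing = 28.97 × 111.2 km/° = 3220 km.
At 54° latitude, spacing = 3220 × cos(54°) = 1893 km.

1890 km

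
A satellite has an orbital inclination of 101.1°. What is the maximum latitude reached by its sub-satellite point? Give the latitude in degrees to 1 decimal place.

Retrograde orbit: the ground track reaches ±(180° − i) = ±(180 − 101.1) = ±78.9°.

78.9°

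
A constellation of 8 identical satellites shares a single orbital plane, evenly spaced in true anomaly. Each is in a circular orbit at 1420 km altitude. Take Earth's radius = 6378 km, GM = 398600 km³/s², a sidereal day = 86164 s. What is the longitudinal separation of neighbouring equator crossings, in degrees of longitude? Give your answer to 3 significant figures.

3.58°

Semi-major axis a = 6378 + 1420 = 7798 km. Period T = 2π√(a³/μ) = 2π√(7798³/398600) = 6853.1 s = 114.22 min.
Single-satellite node shift = (6853.1/86164) × 360° = 28.63°.
With 8 satellites evenly phased, successive equator crossings are 28.63/8 = 3.579° apart.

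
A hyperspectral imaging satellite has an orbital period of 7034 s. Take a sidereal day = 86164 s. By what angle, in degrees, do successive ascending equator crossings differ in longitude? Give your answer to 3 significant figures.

29.4°

During one orbit Earth rotates (7034.0 / 86164) × 360° = 29.39°.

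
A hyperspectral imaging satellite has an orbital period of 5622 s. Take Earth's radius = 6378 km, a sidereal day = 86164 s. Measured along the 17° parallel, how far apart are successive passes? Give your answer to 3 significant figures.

Node shift per orbit = (5622.0/86164) × 360° = 23.49°.
Equatorial spacing = 23.49 × 111.3 km/° = 2615 km.
At 17° latitude, spacing = 2615 × cos(17°) = 2500 km.

2500 km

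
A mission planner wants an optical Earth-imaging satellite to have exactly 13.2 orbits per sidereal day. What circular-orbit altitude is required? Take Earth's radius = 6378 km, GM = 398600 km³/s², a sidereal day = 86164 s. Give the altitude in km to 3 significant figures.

1170 km

Required period T = 86164 / 13.2 = 6527.6 s.
From T = 2π√(a³/μ): a = (μ T²/4π²)^(1/3) = (398600 × 6527.6² / 4π²)^(1/3) = 7549 km.
Altitude h = a − R = 7549 − 6378 = 1171 km.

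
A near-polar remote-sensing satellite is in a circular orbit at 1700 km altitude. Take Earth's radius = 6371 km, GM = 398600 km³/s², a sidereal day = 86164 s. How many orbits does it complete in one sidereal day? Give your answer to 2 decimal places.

11.94

Semi-major axis a = 6371 + 1700 = 8071 km. Period T = 2π√(a³/μ) = 2π√(8071³/398600) = 7216.1 s = 120.27 min.
Orbits per sidereal day = 86164 / 7216.1 = 11.941.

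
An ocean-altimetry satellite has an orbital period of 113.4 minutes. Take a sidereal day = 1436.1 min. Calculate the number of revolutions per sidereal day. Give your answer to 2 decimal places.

12.66

T = 113.4 min = 6804.0 s.
Orbits per sidereal day = 86166 / 6804.0 = 12.664.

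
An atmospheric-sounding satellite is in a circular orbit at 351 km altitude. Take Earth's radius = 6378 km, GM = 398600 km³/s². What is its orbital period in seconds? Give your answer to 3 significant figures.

5490 seconds

Semi-major axis a = 6378 + 351 = 6729 km. Period T = 2π√(a³/μ) = 2π√(6729³/398600) = 5493.3 s = 91.56 min.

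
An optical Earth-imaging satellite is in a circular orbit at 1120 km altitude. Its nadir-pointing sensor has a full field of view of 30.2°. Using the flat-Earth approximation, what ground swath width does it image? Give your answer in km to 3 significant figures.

Half-angle = 30.2°/2 = 15.1°.
Swath width ≈ 2h·tan(θ/2) = 2 × 1120 × tan(15.1°) = 604.4 km.

604 km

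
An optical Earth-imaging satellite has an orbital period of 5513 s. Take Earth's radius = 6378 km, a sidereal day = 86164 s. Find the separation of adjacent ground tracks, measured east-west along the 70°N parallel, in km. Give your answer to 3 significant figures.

877 km

Node shift per orbit = (5513.0/86164) × 360° = 23.03°.
Equatorial spacing = 23.03 × 111.3 km/° = 2564 km.
At 70° latitude, spacing = 2564 × cos(70°) = 877 km.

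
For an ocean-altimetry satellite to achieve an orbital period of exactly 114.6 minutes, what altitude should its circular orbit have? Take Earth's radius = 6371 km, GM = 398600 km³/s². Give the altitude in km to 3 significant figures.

1440 km

T = 114.6 min = 6876.0 s.
From T = 2π√(a³/μ): a = (μ T²/4π²)^(1/3) = (398600 × 6876.0² / 4π²)^(1/3) = 7815 km.
Altitude h = a − R = 7815 − 6371 = 1444 km.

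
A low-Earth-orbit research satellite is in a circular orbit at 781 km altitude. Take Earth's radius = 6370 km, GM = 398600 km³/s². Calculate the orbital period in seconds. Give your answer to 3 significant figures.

6020 seconds

Semi-major axis a = 6370 + 781 = 7151 km. Period T = 2π√(a³/μ) = 2π√(7151³/398600) = 6018.1 s = 100.30 min.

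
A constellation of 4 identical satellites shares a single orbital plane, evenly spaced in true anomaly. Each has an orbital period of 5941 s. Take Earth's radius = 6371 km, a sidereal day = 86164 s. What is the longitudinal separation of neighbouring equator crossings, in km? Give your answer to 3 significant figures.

690 km

Single-satellite node shift = (5941.0/86164) × 360° = 24.82°.
With 4 satellites evenly phased, successive equator crossings are 24.82/4 = 6.205° apart.
That is 6.205 × 111.2 = 690 km at the equator.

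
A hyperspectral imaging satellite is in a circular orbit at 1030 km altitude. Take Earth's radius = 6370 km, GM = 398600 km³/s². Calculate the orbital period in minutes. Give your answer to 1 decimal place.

Semi-major axis a = 6370 + 1030 = 7400 km. Period T = 2π√(a³/μ) = 2π√(7400³/398600) = 6335.2 s = 105.59 min.

105.6 min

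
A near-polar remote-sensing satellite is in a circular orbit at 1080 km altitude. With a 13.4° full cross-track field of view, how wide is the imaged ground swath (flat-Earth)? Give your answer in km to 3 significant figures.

254 km

Half-angle = 13.4°/2 = 6.7°.
Swath width ≈ 2h·tan(θ/2) = 2 × 1080 × tan(6.7°) = 253.7 km.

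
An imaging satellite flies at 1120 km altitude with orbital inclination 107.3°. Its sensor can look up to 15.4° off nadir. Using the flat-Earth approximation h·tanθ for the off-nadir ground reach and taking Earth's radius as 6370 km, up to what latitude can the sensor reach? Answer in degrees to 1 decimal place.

Retrograde orbit: the ground track reaches ±(180° − i) = ±(180 − 107.3) = ±72.7°.
Sensor half-swath on the ground ≈ 1120·tan(15.4°) = 308 km = 2.77° of latitude.
Maximum observable latitude ≈ 72.7 + 2.77 = 75.5°.

75.5°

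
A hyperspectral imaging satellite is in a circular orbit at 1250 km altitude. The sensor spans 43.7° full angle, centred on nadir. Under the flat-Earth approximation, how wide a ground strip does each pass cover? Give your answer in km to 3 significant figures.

1000 km

Half-angle = 43.7°/2 = 21.85°.
Swath width ≈ 2h·tan(θ/2) = 2 × 1250 × tan(21.85°) = 1002.5 km.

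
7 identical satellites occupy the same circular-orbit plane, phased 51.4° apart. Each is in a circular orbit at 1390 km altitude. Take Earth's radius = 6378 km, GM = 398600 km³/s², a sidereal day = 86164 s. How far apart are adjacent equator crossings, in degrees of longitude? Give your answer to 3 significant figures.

4.07°

Semi-major axis a = 6378 + 1390 = 7768 km. Period T = 2π√(a³/μ) = 2π√(7768³/398600) = 6813.6 s = 113.56 min.
Single-satellite node shift = (6813.6/86164) × 360° = 28.47°.
With 7 satellites evenly phased, successive equator crossings are 28.47/7 = 4.067° apart.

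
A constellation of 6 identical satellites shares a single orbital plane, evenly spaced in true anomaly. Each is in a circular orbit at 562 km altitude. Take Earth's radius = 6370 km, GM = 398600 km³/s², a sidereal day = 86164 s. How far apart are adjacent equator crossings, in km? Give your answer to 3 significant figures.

445 km

Semi-major axis a = 6370 + 562 = 6932 km. Period T = 2π√(a³/μ) = 2π√(6932³/398600) = 5743.8 s = 95.73 min.
Single-satellite node shift = (5743.8/86164) × 360° = 24.00°.
With 6 satellites evenly phased, successive equator crossings are 24.00/6 = 4.000° apart.
That is 4.000 × 111.2 = 445 km at the equator.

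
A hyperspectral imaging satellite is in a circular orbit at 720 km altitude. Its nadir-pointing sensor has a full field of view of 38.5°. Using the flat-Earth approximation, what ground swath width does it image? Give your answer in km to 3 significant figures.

Half-angle = 38.5°/2 = 19.25°.
Swath width ≈ 2h·tan(θ/2) = 2 × 720 × tan(19.25°) = 502.9 km.

503 km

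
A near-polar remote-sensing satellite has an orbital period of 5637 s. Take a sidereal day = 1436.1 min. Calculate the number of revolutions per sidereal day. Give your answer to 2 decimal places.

15.29

Orbits per sidereal day = 86166 / 5637.0 = 15.286.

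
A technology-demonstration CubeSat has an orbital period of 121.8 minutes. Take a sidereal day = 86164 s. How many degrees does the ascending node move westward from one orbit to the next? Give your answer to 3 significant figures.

30.5°

T = 121.8 min = 7308.0 s.
During one orbit Earth rotates (7308.0 / 86164) × 360° = 30.53°.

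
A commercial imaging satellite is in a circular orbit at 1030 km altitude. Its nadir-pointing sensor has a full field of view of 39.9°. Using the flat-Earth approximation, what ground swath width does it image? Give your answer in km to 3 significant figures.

748 km

Half-angle = 39.9°/2 = 19.95°.
Swath width ≈ 2h·tan(θ/2) = 2 × 1030 × tan(19.95°) = 747.7 km.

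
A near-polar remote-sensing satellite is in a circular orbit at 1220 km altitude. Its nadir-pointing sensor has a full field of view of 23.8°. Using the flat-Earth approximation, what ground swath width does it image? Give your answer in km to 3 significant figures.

Half-angle = 23.8°/2 = 11.9°.
Swath width ≈ 2h·tan(θ/2) = 2 × 1220 × tan(11.9°) = 514.2 km.

514 km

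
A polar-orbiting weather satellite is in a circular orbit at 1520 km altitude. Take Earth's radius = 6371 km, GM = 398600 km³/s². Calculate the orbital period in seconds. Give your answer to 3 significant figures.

Semi-major axis a = 6371 + 1520 = 7891 km. Period T = 2π√(a³/μ) = 2π√(7891³/398600) = 6976.0 s = 116.27 min.

6980 seconds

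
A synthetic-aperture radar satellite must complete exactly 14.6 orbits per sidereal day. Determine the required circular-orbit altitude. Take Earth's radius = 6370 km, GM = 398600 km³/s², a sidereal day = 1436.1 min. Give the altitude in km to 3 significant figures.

689 km

Required period T = 86166 / 14.6 = 5901.8 s.
From T = 2π√(a³/μ): a = (μ T²/4π²)^(1/3) = (398600 × 5901.8² / 4π²)^(1/3) = 7059 km.
Altitude h = a − R = 7059 − 6370 = 689 km.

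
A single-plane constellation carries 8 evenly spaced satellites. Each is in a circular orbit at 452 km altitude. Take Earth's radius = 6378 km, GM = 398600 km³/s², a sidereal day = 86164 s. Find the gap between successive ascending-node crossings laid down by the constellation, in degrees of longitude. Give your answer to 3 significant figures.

Semi-major axis a = 6378 + 452 = 6830 km. Period T = 2π√(a³/μ) = 2π√(6830³/398600) = 5617.5 s = 93.62 min.
Single-satellite node shift = (5617.5/86164) × 360° = 23.47°.
With 8 satellites evenly phased, successive equator crossings are 23.47/8 = 2.934° apart.

2.93°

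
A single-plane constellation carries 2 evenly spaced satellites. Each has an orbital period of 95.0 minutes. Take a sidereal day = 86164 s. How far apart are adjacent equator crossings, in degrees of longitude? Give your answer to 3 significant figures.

T = 95.0 min = 5700.0 s.
Single-satellite node shift = (5700.0/86164) × 360° = 23.82°.
With 2 satellites evenly phased, successive equator crossings are 23.82/2 = 11.908° apart.

11.9°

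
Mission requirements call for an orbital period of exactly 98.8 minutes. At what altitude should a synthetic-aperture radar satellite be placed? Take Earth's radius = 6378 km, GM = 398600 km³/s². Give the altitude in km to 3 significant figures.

701 km

T = 98.8 min = 5928.0 s.
From T = 2π√(a³/μ): a = (μ T²/4π²)^(1/3) = (398600 × 5928.0² / 4π²)^(1/3) = 7079 km.
Altitude h = a − R = 7079 − 6378 = 701 km.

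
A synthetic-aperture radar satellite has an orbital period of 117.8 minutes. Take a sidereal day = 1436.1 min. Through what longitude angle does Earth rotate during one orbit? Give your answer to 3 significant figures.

29.5°

T = 117.8 min = 7068.0 s.
During one orbit Earth rotates (7068.0 / 86166) × 360° = 29.53°.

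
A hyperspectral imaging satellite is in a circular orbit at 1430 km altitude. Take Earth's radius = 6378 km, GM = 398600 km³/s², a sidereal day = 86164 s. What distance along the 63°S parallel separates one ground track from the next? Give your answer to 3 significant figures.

1450 km

Semi-major axis a = 6378 + 1430 = 7808 km. Period T = 2π√(a³/μ) = 2π√(7808³/398600) = 6866.3 s = 114.44 min.
Node shift per orbit = (6866.3/86164) × 360° = 28.69°.
Equatorial spacing = 28.69 × 111.3 km/° = 3193 km.
At 63° latitude, spacing = 3193 × cos(63°) = 1450 km.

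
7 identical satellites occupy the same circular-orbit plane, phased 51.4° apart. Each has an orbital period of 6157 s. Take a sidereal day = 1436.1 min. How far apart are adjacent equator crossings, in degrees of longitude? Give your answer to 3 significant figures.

Single-satellite node shift = (6157.0/86166) × 360° = 25.72°.
With 7 satellites evenly phased, successive equator crossings are 25.72/7 = 3.675° apart.

3.67°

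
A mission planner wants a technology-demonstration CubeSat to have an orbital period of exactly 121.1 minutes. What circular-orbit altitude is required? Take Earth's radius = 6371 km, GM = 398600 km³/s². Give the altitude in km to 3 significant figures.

T = 121.1 min = 7266.0 s.
From T = 2π√(a³/μ): a = (μ T²/4π²)^(1/3) = (398600 × 7266.0² / 4π²)^(1/3) = 8108 km.
Altitude h = a − R = 8108 − 6371 = 1737 km.

1740 km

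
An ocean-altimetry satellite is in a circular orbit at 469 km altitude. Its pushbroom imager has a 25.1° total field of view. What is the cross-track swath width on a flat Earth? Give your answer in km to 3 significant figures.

Half-angle = 25.1°/2 = 12.55°.
Swath width ≈ 2h·tan(θ/2) = 2 × 469 × tan(12.55°) = 208.8 km.

209 km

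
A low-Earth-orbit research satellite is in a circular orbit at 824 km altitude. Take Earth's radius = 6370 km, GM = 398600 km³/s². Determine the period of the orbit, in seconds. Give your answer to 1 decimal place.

6072.5 seconds

Semi-major axis a = 6370 + 824 = 7194 km. Period T = 2π√(a³/μ) = 2π√(7194³/398600) = 6072.5 s = 101.21 min.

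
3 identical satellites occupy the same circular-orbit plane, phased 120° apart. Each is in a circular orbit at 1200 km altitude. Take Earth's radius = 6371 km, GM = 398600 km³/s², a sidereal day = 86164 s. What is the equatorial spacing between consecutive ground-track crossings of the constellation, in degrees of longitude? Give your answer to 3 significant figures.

9.13°

Semi-major axis a = 6371 + 1200 = 7571 km. Period T = 2π√(a³/μ) = 2π√(7571³/398600) = 6556.0 s = 109.27 min.
Single-satellite node shift = (6556.0/86164) × 360° = 27.39°.
With 3 satellites evenly phased, successive equator crossings are 27.39/3 = 9.131° apart.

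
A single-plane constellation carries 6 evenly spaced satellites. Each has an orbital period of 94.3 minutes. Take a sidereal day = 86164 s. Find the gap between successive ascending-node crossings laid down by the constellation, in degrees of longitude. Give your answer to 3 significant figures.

T = 94.3 min = 5658.0 s.
Single-satellite node shift = (5658.0/86164) × 360° = 23.64°.
With 6 satellites evenly phased, successive equator crossings are 23.64/6 = 3.940° apart.

3.94°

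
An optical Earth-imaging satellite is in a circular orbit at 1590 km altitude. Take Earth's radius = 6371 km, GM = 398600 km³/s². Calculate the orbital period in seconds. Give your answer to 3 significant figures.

7070 seconds

Semi-major axis a = 6371 + 1590 = 7961 km. Period T = 2π√(a³/μ) = 2π√(7961³/398600) = 7069.1 s = 117.82 min.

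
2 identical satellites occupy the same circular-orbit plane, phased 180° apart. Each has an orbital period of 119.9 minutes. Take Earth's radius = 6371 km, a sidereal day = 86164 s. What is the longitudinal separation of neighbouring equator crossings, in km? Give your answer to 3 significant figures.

T = 119.9 min = 7194.0 s.
Single-satellite node shift = (7194.0/86164) × 360° = 30.06°.
With 2 satellites evenly phased, successive equator crossings are 30.06/2 = 15.029° apart.
That is 15.029 × 111.2 = 1671 km at the equator.

1670 km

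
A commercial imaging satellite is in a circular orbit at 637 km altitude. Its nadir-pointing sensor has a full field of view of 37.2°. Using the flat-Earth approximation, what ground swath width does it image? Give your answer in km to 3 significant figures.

Half-angle = 37.2°/2 = 18.6°.
Swath width ≈ 2h·tan(θ/2) = 2 × 637 × tan(18.6°) = 428.7 km.

429 km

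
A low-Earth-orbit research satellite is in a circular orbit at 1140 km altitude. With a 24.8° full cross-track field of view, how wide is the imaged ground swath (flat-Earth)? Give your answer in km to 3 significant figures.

Half-angle = 24.8°/2 = 12.4°.
Swath width ≈ 2h·tan(θ/2) = 2 × 1140 × tan(12.4°) = 501.3 km.

501 km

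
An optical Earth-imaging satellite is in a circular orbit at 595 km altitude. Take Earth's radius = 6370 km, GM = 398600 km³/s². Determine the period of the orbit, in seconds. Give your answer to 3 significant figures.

5780 seconds

Semi-major axis a = 6370 + 595 = 6965 km. Period T = 2π√(a³/μ) = 2π√(6965³/398600) = 5784.9 s = 96.41 min.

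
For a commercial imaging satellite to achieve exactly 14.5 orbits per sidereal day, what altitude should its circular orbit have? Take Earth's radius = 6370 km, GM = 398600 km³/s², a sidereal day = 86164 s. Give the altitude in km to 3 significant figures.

721 km

Required period T = 86164 / 14.5 = 5942.3 s.
From T = 2π√(a³/μ): a = (μ T²/4π²)^(1/3) = (398600 × 5942.3² / 4π²)^(1/3) = 7091 km.
Altitude h = a − R = 7091 − 6370 = 721 km.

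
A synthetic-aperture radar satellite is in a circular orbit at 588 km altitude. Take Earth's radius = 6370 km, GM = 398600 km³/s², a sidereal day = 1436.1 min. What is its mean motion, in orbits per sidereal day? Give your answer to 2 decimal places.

Semi-major axis a = 6370 + 588 = 6958 km. Period T = 2π√(a³/μ) = 2π√(6958³/398600) = 5776.1 s = 96.27 min.
Orbits per sidereal day = 86166 / 5776.1 = 14.918.

14.92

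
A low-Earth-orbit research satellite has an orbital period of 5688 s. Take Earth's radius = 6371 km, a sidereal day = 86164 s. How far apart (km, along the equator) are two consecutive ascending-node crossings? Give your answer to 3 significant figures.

2640 km

During one orbit Earth rotates (5688.0 / 86164) × 360° = 23.76°.
At the equator that is 23.76° × (2π·6371/360) km/° = 23.76 × 111.2 = 2643 km.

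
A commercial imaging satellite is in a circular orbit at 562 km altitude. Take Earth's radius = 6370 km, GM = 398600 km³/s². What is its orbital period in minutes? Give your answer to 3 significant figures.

95.7 min

Semi-major axis a = 6370 + 562 = 6932 km. Period T = 2π√(a³/μ) = 2π√(6932³/398600) = 5743.8 s = 95.73 min.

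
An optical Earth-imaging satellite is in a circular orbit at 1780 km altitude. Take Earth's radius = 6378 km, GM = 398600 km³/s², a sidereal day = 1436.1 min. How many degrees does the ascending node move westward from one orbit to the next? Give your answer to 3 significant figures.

Semi-major axis a = 6378 + 1780 = 8158 km. Period T = 2π√(a³/μ) = 2π√(8158³/398600) = 7333.1 s = 122.22 min.
During one orbit Earth rotates (7333.1 / 86166) × 360° = 30.64°.

30.6°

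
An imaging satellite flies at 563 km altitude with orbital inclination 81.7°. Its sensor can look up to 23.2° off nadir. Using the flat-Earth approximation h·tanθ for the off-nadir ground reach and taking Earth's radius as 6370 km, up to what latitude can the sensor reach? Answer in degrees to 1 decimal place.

For a prograde orbit the ground track reaches latitude ±i = ±81.7°.
Sensor half-swath on the ground ≈ 563·tan(23.2°) = 241 km = 2.17° of latitude.
Maximum observable latitude ≈ 81.7 + 2.17 = 83.9°.

83.9°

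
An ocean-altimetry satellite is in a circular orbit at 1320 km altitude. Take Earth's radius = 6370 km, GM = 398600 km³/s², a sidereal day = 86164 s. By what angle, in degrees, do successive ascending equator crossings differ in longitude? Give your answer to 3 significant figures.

28.0°

Semi-major axis a = 6370 + 1320 = 7690 km. Period T = 2π√(a³/μ) = 2π√(7690³/398600) = 6711.2 s = 111.85 min.
During one orbit Earth rotates (6711.2 / 86164) × 360° = 28.04°.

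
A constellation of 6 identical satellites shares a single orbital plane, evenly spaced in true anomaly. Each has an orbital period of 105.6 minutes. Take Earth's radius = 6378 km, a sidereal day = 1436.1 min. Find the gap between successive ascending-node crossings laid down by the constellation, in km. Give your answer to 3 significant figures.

T = 105.6 min = 6336.0 s.
Single-satellite node shift = (6336.0/86166) × 360° = 26.47°.
With 6 satellites evenly phased, successive equator crossings are 26.47/6 = 4.412° apart.
That is 4.412 × 111.3 = 491 km at the equator.

491 km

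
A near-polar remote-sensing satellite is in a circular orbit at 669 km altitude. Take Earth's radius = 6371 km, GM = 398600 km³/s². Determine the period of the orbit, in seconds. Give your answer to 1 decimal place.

5878.5 seconds

Semi-major axis a = 6371 + 669 = 7040 km. Period T = 2π√(a³/μ) = 2π√(7040³/398600) = 5878.5 s = 97.98 min.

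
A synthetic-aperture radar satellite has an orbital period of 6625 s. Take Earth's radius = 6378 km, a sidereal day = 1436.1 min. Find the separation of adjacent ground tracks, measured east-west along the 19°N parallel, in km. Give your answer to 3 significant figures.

Node shift per orbit = (6625.0/86166) × 360° = 27.68°.
Equatorial spacing = 27.68 × 111.3 km/° = 3081 km.
At 19° latitude, spacing = 3081 × cos(19°) = 2913 km.

2910 km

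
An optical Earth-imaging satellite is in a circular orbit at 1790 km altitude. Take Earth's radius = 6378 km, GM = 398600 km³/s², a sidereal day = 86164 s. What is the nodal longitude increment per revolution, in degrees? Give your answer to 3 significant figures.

30.7°

Semi-major axis a = 6378 + 1790 = 8168 km. Period T = 2π√(a³/μ) = 2π√(8168³/398600) = 7346.6 s = 122.44 min.
During one orbit Earth rotates (7346.6 / 86164) × 360° = 30.69°.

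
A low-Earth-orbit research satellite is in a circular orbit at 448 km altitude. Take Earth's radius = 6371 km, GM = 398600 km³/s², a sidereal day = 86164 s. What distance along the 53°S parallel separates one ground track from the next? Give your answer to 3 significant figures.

1570 km

Semi-major axis a = 6371 + 448 = 6819 km. Period T = 2π√(a³/μ) = 2π√(6819³/398600) = 5603.9 s = 93.40 min.
Node shift per orbit = (5603.9/86164) × 360° = 23.41°.
Equatorial spacing = 23.41 × 111.2 km/° = 2603 km.
At 53° latitude, spacing = 2603 × cos(53°) = 1567 km.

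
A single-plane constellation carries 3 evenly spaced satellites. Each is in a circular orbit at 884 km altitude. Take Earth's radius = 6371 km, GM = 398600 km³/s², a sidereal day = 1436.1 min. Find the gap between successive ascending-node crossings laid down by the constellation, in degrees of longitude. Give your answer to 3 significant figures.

8.56°

Semi-major axis a = 6371 + 884 = 7255 km. Period T = 2π√(a³/μ) = 2π√(7255³/398600) = 6149.9 s = 102.50 min.
Single-satellite node shift = (6149.9/86166) × 360° = 25.69°.
With 3 satellites evenly phased, successive equator crossings are 25.69/3 = 8.565° apart.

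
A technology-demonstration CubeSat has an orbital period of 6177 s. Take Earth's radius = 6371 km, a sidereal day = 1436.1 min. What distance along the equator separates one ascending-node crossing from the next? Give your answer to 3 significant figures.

2870 km

During one orbit Earth rotates (6177.0 / 86166) × 360° = 25.81°.
At the equator that is 25.81° × (2π·6371/360) km/° = 25.81 × 111.2 = 2870 km.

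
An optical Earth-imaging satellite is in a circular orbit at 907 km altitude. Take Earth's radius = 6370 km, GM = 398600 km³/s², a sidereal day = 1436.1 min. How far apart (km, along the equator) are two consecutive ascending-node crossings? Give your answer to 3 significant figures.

2870 km

Semi-major axis a = 6370 + 907 = 7277 km. Period T = 2π√(a³/μ) = 2π√(7277³/398600) = 6177.9 s = 102.96 min.
During one orbit Earth rotates (6177.9 / 86166) × 360° = 25.81°.
At the equator that is 25.81° × (2π·6370/360) km/° = 25.81 × 111.2 = 2870 km.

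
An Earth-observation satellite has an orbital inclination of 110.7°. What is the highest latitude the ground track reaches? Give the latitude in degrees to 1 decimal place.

69.3°

Retrograde orbit: the ground track reaches ±(180° − i) = ±(180 − 110.7) = ±69.3°.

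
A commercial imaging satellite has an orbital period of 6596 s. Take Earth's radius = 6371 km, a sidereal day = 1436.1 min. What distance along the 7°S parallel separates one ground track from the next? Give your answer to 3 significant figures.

3040 km

Node shift per orbit = (6596.0/86166) × 360° = 27.56°.
Equatorial spacing = 27.56 × 111.2 km/° = 3064 km.
At 7° latitude, spacing = 3064 × cos(7°) = 3041 km.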